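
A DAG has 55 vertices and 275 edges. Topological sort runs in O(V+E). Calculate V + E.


V = 55 (vertex processing)
E = 275 (edge processing)
V + E = 55 + 275 = 330


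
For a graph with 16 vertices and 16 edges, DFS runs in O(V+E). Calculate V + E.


A full DFS traversal visits each vertex once and examines each edge once.
V = 16
E = 16
Sum = 16 + 16 = 32


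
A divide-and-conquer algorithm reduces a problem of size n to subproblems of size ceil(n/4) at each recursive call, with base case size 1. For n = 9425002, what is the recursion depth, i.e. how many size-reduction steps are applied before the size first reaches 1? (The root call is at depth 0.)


Each step divides the size by 4 (rounding up); after k steps the size is ceil(n/4^k), which equals 1 exactly when 4^k >= n.
So the depth is the smallest k with 4^k >= 9425002, i.e. ceil(log_4(9425002)).
4^11 = 4194304 < 9425002 <= 16777216 = 4^12
Recursion depth = 12


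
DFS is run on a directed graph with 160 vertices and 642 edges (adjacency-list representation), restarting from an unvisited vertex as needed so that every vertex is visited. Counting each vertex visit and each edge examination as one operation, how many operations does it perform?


A full DFS traversal processes each vertex exactly once (push/pop on stack).
Each directed edge is examined once.
V = 160, E = 642
V + E = 802


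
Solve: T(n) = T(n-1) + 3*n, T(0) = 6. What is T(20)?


Expanding the recurrence:
T(20) = T(19) + 3*20
       = T(18) + 3*19 + 3*20
       ...
       = T(0) + 3*(1 + 2 + ... + 20)
       = 6 + 3 * 20*21/2
       = 6 + 3 * 210
       = 6 + 630 = 636


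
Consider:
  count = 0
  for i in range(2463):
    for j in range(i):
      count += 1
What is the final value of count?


For each i, the inner loop runs i times:
  i=0: inner runs 0 times
  i=1: inner runs 1 time
  i=2: inner runs 2 times
  i=3: inner runs 3 times
  i=4: inner runs 4 times
  i=5: inner runs 5 times
  i=6: inner runs 6 times
  i=7: inner runs 7 times
  ...
Total = 0 + 1 + 2 + ... + 2462 = 2463*(2463-1)/2 = 3031953


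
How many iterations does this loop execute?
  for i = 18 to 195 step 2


The loop variable i takes values starting at 18 and increments by 2 each iteration.
Sequence: i = 18, 20, 22, 24, 26, 28, 30, 32, 34, ...
The upper bound 195 is inclusive, so the count is floor((last - first) / step) + 1:
floor((195 - 18) / 2) + 1 = floor(177/2) + 1 = 88 + 1 = 89


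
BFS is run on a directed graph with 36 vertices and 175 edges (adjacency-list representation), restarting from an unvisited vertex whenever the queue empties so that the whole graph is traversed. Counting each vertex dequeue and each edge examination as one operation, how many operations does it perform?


A full BFS traversal dequeues each vertex exactly once and examines each directed edge exactly once.
V = 36 (vertex processing cost)
E = 175 (edge examination cost)
Total operations proportional to V + E = 36 + 175 = 211


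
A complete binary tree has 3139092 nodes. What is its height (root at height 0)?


In a complete binary tree, level k holds nodes 2^k .. 2^(k+1)-1 (1-indexed).
Height = floor(log2(n)) = floor(log2(3139092)) = 21
Check: 2^21 = 2097152 <= 3139092 < 4194304 = 2^22


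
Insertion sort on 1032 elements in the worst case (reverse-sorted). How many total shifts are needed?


In the worst case (reverse-sorted), each element shifts past all previous:
  Element 1: 1 shifts
  Element 2: 2 shifts
  Element 3: 3 shifts
  Element 4: 4 shifts
  Element 5: 5 shifts
  ...
  Element 1031: 1031 shifts
Total = 1 + 2 + ... + 1031
= 1032*(1032-1)/2 = 531996


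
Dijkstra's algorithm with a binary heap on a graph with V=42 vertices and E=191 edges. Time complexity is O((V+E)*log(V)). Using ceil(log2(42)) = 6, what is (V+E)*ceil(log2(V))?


Dijkstra with a binary heap: each vertex is extracted once, each edge may relax once.
Each heap operation costs O(log V).
V + E = 42 + 191 = 233
ceil(log2(42)) = 6 (since 2^5 = 32 < 42 <= 64 = 2^6)
Total heap work = (V+E) * ceil(log2(V)) = 233 * 6 = 1398


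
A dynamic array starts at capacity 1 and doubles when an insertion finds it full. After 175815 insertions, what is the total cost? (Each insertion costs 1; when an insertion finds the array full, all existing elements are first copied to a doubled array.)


Insertion cost: 175815 (one per element)
Resizes occur just before inserting elements 2, 3, 5, 9, ...
Elements copied at each resize: 1 + 2 + 4 + 8 + 16 + 32 + 64 + 128 + 256 + 512 + 1024 + 2048 + 4096 + 8192 + 16384 + 32768 + 65536 + 131072
Sum of copies = 262143 (geometric series: 2^k - 1)
Total = 175815 + 262143 = 437958


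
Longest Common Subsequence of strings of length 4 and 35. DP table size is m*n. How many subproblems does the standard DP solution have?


DP table indexed by positions in both strings.
First string: 4 positions
Second string: 35 positions
Total = 4 * 35 = 140


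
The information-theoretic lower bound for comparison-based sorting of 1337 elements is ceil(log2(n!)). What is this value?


A binary decision tree of height h has at most 2^h leaves and needs at least n! of them, so h >= ceil(log2(n!)).
1337! is far too large to multiply out, so use Stirling's series:
  ln(n!) ~ n ln n - n + (1/2) ln(2 pi n) + 1/(12n)  (error below 1/(360 n^3), negligible here)
  ln(1337) = 7.1981836
  n ln n = 1337 * 7.1981836 = 9623.9715
  (1/2) ln(2 pi * 1337) = (1/2) ln(8400.6188) = 4.5180
  1/(12*1337) = 0.0001
  ln(1337!) ~ 9623.9715 - 1337 + 4.5180 + 0.0001 = 8291.4896
Convert to base 2: log2(1337!) = 8291.4896 / ln 2 = 8291.4896 / 0.69314718 = 11962.0909
ceil(11962.0909) = 11963


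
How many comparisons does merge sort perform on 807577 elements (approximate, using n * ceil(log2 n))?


Recursion depth: ceil(log2(807577)) = 20
Each recursion level merges n = 807577 elements
Total = 807577 * 20 = 16151540


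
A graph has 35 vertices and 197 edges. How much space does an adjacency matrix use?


Adjacency matrix: V x V grid of entries
Space = V^2 = 35^2 = 35 * 35 = 1225


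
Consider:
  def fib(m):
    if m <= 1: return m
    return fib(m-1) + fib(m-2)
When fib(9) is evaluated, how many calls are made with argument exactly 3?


Let N(m) = number of times fib(m) is called while evaluating fib(9).
N(9) = 1 (the initial call).
N(8) = 1 (only fib(9) calls it).
For 1 <= m <= 7: fib(m) is called by fib(m+1) and fib(m+2), so
  N(m) = N(m+1) + N(m+2).
fib(0) is called only by fib(2), so N(0) = N(2).
Walk down from m=9:
  N(9)=1, N(8)=1, N(7)=2, N(6)=3, N(5)=5, N(4)=8, N(3)=13
N(3) = 13


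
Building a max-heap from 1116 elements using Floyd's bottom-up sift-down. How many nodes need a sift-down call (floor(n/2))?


In a heap of 1116 elements (0-indexed array):
  Last element index: 1115
  Parent of last element: floor((1115 - 1) / 2) = 557
  Internal nodes: indices 0 to 557
  Count = floor(1116/2) = 558


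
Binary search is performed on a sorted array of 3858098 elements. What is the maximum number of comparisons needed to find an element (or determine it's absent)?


Binary search halves the search space each comparison:
  Step 1: search space = 3858098 -> 1929049
  Step 2: search space = 1929049 -> 964524
  Step 3: search space = 964524 -> 482262
  Step 4: search space = 482262 -> 241131
  Step 5: search space = 241131 -> 120565
  Step 6: search space = 120565 -> 60282
  Step 7: search space = 60282 -> 30141
  Step 8: search space = 30141 -> 15070
  Step 9: search space = 15070 -> 7535
  Step 10: search space = 7535 -> 3767
  Step 11: search space = 3767 -> 1883
  Step 12: search space = 1883 -> 941
  Step 13: search space = 941 -> 470
  Step 14: search space = 470 -> 235
  Step 15: search space = 235 -> 117
  Step 16: search space = 117 -> 58
  Step 17: search space = 58 -> 29
  Step 18: search space = 29 -> 14
  Step 19: search space = 14 -> 7
  Step 20: search space = 7 -> 3
  Step 21: search space = 3 -> 1
  Step 22: search space = 1 (final check)
Maximum comparisons = floor(log2(3858098)) + 1 = 21 + 1 = 22


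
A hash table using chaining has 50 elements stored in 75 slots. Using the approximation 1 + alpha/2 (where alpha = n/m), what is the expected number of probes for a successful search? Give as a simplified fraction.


Load factor alpha = n/m = 50/75
Expected probes = 1 + alpha/2 = 1 + 50/(2*75)
= 1 + 50/150
= 150/150 + 50/150
= 200/150
Simplify: 4/3


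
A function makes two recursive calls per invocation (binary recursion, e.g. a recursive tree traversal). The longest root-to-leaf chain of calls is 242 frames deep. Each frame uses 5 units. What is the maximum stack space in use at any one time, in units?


Binary recursion: the two calls run one after the other, so only one root-to-leaf chain of frames is on the stack at a time.
Maximum depth (longest chain) = 242 frames
Each frame = 5 units
Max stack space = 242 * 5 = 1210


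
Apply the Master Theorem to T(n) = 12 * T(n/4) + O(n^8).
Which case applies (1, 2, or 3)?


The Master Theorem: T(n) = a*T(n/b) + O(n^c)
  a = 12, b = 4, c = 8
log_b(a) = log_4(12) ~ 1.792
Compare b^c with a: 4^8 = 65536 > 12, so c > log_b(a).
Since c > log_b(a), Case 3 applies.
T(n) = O(n^8)
Master Theorem case = 3


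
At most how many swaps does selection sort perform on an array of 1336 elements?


Each of the 1335 passes places one element in its final position.
Pass 1: swap minimum into position 0
Pass 2: swap minimum of remaining into position 1
...
Pass 1335: last two elements, one swap
Maximum swaps = 1336 - 1 = 1335


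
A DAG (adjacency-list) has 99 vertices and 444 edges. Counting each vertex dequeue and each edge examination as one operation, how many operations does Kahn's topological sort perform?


V = 99 (vertex processing)
E = 444 (edge processing)
V + E = 99 + 444 = 543


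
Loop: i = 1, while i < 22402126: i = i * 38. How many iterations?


i multiplies by 38 each step:
i = 1 -> 38 -> 1444 -> 54872 -> 2085136 -> 79235168 (stop)
Iterations = ceil(log_38(22402126)) = 5


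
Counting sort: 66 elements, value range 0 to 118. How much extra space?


n = 66 (output array)
k = 119 (count array for 119 distinct values)
Extra space = 66 + 119 = 185


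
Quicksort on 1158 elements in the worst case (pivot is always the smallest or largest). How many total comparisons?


In the worst case, each partition step picks the worst pivot:
  Partition 1: 1157 comparisons (n-1 elements to compare)
  Partition 2: 1156 comparisons
  Partition 3: 1155 comparisons
  Partition 4: 1154 comparisons
  Partition 5: 1153 comparisons
  ...
  Last partition: 0 comparisons
Total = (n-1) + (n-2) + ... + 1 + 0 = n*(n-1)/2
= 1158*1157/2 = 669903


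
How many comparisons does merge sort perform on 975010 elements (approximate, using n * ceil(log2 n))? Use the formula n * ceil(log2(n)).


Recursion depth: ceil(log2(975010)) = 20
Each recursion level merges n = 975010 elements
Total = 975010 * 20 = 19500200


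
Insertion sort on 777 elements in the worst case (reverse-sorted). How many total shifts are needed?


In the worst case (reverse-sorted), each element shifts past all previous:
  Element 1: 1 shifts
  Element 2: 2 shifts
  Element 3: 3 shifts
  Element 4: 4 shifts
  Element 5: 5 shifts
  ...
  Element 776: 776 shifts
Total = 1 + 2 + ... + 776
= 777*(777-1)/2 = 301476


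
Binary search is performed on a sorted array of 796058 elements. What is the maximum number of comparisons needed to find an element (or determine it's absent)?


Binary search halves the search space each comparison:
  Step 1: search space = 796058 -> 398029
  Step 2: search space = 398029 -> 199014
  Step 3: search space = 199014 -> 99507
  Step 4: search space = 99507 -> 49753
  Step 5: search space = 49753 -> 24876
  Step 6: search space = 24876 -> 12438
  Step 7: search space = 12438 -> 6219
  Step 8: search space = 6219 -> 3109
  Step 9: search space = 3109 -> 1554
  Step 10: search space = 1554 -> 777
  Step 11: search space = 777 -> 388
  Step 12: search space = 388 -> 194
  Step 13: search space = 194 -> 97
  Step 14: search space = 97 -> 48
  Step 15: search space = 48 -> 24
  Step 16: search space = 24 -> 12
  Step 17: search space = 12 -> 6
  Step 18: search space = 6 -> 3
  Step 19: search space = 3 -> 1
  Step 20: search space = 1 (final check)
Maximum comparisons = floor(log2(796058)) + 1 = 19 + 1 = 20


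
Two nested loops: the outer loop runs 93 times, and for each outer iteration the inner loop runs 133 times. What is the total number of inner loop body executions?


Outer loop: 93 iterations
Inner loop: 133 iterations per outer iteration
Total = 93 * 133 = 12369


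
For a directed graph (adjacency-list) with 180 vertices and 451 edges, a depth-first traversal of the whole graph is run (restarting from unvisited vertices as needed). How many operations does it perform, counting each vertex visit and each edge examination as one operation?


A full DFS traversal visits each vertex once and examines each edge once.
V = 180
E = 451
Sum = 180 + 451 = 631


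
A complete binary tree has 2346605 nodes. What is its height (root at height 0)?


In a complete binary tree, level k holds nodes 2^k .. 2^(k+1)-1 (1-indexed).
Height = floor(log2(n)) = floor(log2(2346605)) = 21
Check: 2^21 = 2097152 <= 2346605 < 4194304 = 2^22


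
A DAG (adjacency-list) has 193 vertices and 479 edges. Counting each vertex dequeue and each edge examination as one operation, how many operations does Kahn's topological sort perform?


V = 193 (vertex processing)
E = 479 (edge processing)
V + E = 193 + 479 = 672


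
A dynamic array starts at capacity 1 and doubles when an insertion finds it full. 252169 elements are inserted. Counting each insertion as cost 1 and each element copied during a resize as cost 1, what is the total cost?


n = 252169
Insertion costs: 252169
Resizes copy 1, 2, 4, ... up to the largest power of 2 that is <= n-1 = 252168, i.e. 131072.
Copy costs = 1 + 2 + 4 + 8 + 16 + 32 + 64 + 128 + 256 + 512 + 1024 + 2048 + 4096 + 8192 + 16384 + 32768 + 65536 + 131072 = 262143
Total = 252169 + 262143 = 514312


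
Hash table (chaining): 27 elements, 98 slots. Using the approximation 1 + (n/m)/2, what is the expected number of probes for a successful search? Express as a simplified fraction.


Computing expected probes:
alpha = 27/98
= 1 + alpha/2
= 1 + 27/(2*98)
= (2*98 + 27) / (2*98)
= 223/196


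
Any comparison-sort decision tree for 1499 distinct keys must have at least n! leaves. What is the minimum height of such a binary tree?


A binary decision tree of height h has at most 2^h leaves and needs at least n! of them, so h >= ceil(log2(n!)).
1499! is far too large to multiply out, so use Stirling's series:
  ln(n!) ~ n ln n - n + (1/2) ln(2 pi n) + 1/(12n)  (error below 1/(360 n^3), negligible here)
  ln(1499) = 7.3125535
  n ln n = 1499 * 7.3125535 = 10961.5177
  (1/2) ln(2 pi * 1499) = (1/2) ln(9418.4948) = 4.5752
  1/(12*1499) = 0.0001
  ln(1499!) ~ 10961.5177 - 1499 + 4.5752 + 0.0001 = 9467.0930
Convert to base 2: log2(1499!) = 9467.0930 / ln 2 = 9467.0930 / 0.69314718 = 13658.1281
ceil(13658.1281) = 13659


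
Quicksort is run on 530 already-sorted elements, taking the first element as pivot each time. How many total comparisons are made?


Sum of comparisons per partition:
529 + 528 + ... + 1 + 0
= 530 * (530 - 1) / 2
= 530 * 529 / 2
= 140185


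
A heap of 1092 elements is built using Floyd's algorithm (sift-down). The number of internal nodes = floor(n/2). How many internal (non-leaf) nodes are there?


Leaf nodes occupy roughly half the array.
Sift-down is called for each internal node, starting from the last one.
Internal nodes = floor(n/2) = floor(1092/2) = 546


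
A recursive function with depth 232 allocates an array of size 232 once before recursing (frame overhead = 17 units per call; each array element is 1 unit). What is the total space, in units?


Array allocation: 232 units (allocated once)
Stack frames: 232 deep * 17 per frame = 3944 units
Total = 232 + 3944 = 4176


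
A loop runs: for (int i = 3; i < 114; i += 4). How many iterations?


Loop starts at i = 3, increments by 4, stops when i >= 114.
Number of iterations = ceil((114 - 3) / 4)
= ceil(111 / 4)
= 28


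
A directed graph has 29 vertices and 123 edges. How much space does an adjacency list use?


Adjacency list: one list head per vertex + one entry per edge
Vertex heads: 29
Edge entries: 123
Total = 29 + 123 = 152


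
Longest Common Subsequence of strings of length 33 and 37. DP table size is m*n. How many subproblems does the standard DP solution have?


DP table indexed by positions in both strings.
First string: 33 positions
Second string: 37 positions
Total = 33 * 37 = 1221


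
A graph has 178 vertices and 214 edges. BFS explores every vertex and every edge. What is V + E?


A full BFS traversal dequeues each vertex once and examines each edge once.
Vertex visits: 178
Edge visits: 214
V + E = 178 + 214 = 392


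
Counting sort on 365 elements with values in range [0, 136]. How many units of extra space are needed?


Output array size: 365 (to store sorted result)
Count array size: 137 (one slot per possible value, range 0 to 136)
Total extra space = 365 + 137 = 502


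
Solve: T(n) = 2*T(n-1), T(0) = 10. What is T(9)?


Unrolling:
T(9) = 2*T(8) = 2^2*T(7) = ... = 2^9*T(0)
= 2^9 * 10
= 512 * 10 = 5120


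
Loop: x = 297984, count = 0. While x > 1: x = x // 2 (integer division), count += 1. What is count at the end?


The variable x halves each step:
x = 297984 -> 148992 -> 74496 -> 37248 -> 18624 -> 9312 -> 4656 -> 2328 -> 1164 -> 582 -> 291 -> 145 -> 72 -> 36 -> 18 -> 9 -> 4 -> 2 -> 1
Number of halvings = floor(log2(297984)) = 18


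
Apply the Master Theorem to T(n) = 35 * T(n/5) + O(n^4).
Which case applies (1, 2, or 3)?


The Master Theorem: T(n) = a*T(n/b) + O(n^c)
  a = 35, b = 5, c = 4
log_b(a) = log_5(35) ~ 2.209
Compare b^c with a: 5^4 = 625 > 35, so c > log_b(a).
Since c > log_b(a), Case 3 applies.
T(n) = O(n^4)
Master Theorem case = 3


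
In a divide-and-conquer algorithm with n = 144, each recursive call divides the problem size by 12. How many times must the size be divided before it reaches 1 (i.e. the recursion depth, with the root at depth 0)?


Number of divisions = log_12(144)
Sizes: 144 -> 12 -> 1 (2 divisions)
Recursion depth = 2


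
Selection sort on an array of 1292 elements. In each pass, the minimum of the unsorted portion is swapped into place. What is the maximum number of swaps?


Selection sort performs one swap per pass:
  Pass 1: find min in positions 0 to 1291, swap with position 0
  Pass 2: find min in positions 1 to 1291, swap with position 1
  Pass 3: find min in positions 2 to 1291, swap with position 2
  Pass 4: find min in positions 3 to 1291, swap with position 3
  Pass 5: find min in positions 4 to 1291, swap with position 4
  ... (1286 more passes)
Total passes (and swaps) = n - 1 = 1292 - 1 = 1291


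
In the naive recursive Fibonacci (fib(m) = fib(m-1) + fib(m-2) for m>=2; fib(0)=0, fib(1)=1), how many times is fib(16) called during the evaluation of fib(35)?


Let N(m) = number of times fib(m) is called while evaluating fib(35).
N(35) = 1 (the initial call).
N(34) = 1 (only fib(35) calls it).
For 1 <= m <= 33: fib(m) is called by fib(m+1) and fib(m+2), so
  N(m) = N(m+1) + N(m+2).
fib(0) is called only by fib(2), so N(0) = N(2).
Walk down from m=35:
  N(35)=1, N(34)=1, N(33)=2, N(32)=3, N(31)=5, N(30)=8, N(29)=13, N(28)=21, N(27)=34, N(26)=55, N(25)=89, N(24)=144, N(23)=233, N(22)=377, N(21)=610, N(20)=987, N(19)=1597, N(18)=2584, N(17)=4181, N(16)=6765
N(16) = 6765


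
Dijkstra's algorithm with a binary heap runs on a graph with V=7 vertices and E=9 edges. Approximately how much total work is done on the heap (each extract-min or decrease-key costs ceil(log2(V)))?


Dijkstra with a binary heap: each vertex is extracted once, each edge may relax once.
Each heap operation costs O(log V).
V + E = 7 + 9 = 16
ceil(log2(7)) = 3 (since 2^2 = 4 < 7 <= 8 = 2^3)
Total heap work = (V+E) * ceil(log2(V)) = 16 * 3 = 48


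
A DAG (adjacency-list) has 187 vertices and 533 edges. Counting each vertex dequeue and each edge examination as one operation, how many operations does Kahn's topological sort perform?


V = 187 (vertex processing)
E = 533 (edge processing)
V + E = 187 + 533 = 720


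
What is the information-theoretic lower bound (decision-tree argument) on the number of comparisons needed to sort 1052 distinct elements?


A binary decision tree of height h has at most 2^h leaves and needs at least n! of them, so h >= ceil(log2(n!)).
1052! is far too large to multiply out, so use Stirling's series:
  ln(n!) ~ n ln n - n + (1/2) ln(2 pi n) + 1/(12n)  (error below 1/(360 n^3), negligible here)
  ln(1052) = 6.9584484
  n ln n = 1052 * 6.9584484 = 7320.2877
  (1/2) ln(2 pi * 1052) = (1/2) ln(6609.9109) = 4.3982
  1/(12*1052) = 0.0001
  ln(1052!) ~ 7320.2877 - 1052 + 4.3982 + 0.0001 = 6272.6860
Convert to base 2: log2(1052!) = 6272.6860 / ln 2 = 6272.6860 / 0.69314718 = 9049.5730
ceil(9049.5730) = 9050


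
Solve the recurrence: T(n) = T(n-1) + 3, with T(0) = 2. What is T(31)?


Unrolling the recurrence:
T(31) = T(30) + 3
       = T(29) + 3 + 3
       = T(28) + 3*3
       ...
       = T(0) + 3*31
       = 2 + 93 = 95


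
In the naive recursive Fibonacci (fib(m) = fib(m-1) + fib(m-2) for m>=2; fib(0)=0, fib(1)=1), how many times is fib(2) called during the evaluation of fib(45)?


Let N(m) = number of times fib(m) is called while evaluating fib(45).
N(45) = 1 (the initial call).
N(44) = 1 (only fib(45) calls it).
For 1 <= m <= 43: fib(m) is called by fib(m+1) and fib(m+2), so
  N(m) = N(m+1) + N(m+2).
fib(0) is called only by fib(2), so N(0) = N(2).
Walk down from m=45:
  N(45)=1, N(44)=1, N(43)=2, N(42)=3, N(41)=5, N(40)=8, N(39)=13, N(38)=21, N(37)=34, N(36)=55, N(35)=89, N(34)=144, N(33)=233, N(32)=377, N(31)=610, N(30)=987, N(29)=1597, N(28)=2584, N(27)=4181, N(26)=6765, N(25)=10946, N(24)=17711, N(23)=28657, N(22)=46368, N(21)=75025, N(20)=121393, N(19)=196418, N(18)=317811, N(17)=514229, N(16)=832040, N(15)=1346269, N(14)=2178309, N(13)=3524578, N(12)=5702887, N(11)=9227465, N(10)=14930352, N(9)=24157817, N(8)=39088169, N(7)=63245986, N(6)=102334155, N(5)=165580141, N(4)=267914296, N(3)=433494437, N(2)=701408733
N(2) = 701408733


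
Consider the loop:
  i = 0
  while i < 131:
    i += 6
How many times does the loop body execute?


Starting at i = 0, each iteration adds 6.
Iterations until i >= 131:
  Iteration 1: i = 0 -> i = 6
  Iteration 2: i = 6 -> i = 12
  Iteration 3: i = 12 -> i = 18
  Iteration 4: i = 18 -> i = 24
  Iteration 5: i = 24 -> i = 30
  Iteration 6: i = 30 -> i = 36
  Iteration 7: i = 36 -> i = 42
  Iteration 8: i = 42 -> i = 48
  ... continuing ...
Total iterations = ceil(131/6) = 22


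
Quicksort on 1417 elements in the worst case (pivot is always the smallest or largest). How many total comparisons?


In the worst case, each partition step picks the worst pivot:
  Partition 1: 1416 comparisons (n-1 elements to compare)
  Partition 2: 1415 comparisons
  Partition 3: 1414 comparisons
  Partition 4: 1413 comparisons
  Partition 5: 1412 comparisons
  ...
  Last partition: 0 comparisons
Total = (n-1) + (n-2) + ... + 1 + 0 = n*(n-1)/2
= 1417*1416/2 = 1003236


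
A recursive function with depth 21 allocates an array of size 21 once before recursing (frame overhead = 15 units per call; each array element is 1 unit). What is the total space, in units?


Array allocation: 21 units (allocated once)
Stack frames: 21 deep * 15 per frame = 315 units
Total = 21 + 315 = 336


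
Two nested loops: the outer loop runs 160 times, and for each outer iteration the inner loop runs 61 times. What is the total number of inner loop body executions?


Outer loop: 160 iterations
Inner loop: 61 iterations per outer iteration
Total = 160 * 61 = 9760


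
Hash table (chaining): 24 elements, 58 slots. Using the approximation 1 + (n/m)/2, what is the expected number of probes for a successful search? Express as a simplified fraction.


Computing expected probes:
alpha = 24/58
= 1 + alpha/2
= 1 + 24/(2*58)
= (2*58 + 24) / (2*58)
= 140/116 = 35/29


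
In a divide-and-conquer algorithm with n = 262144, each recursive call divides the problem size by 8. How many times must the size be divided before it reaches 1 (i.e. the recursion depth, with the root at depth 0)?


Number of divisions = log_8(262144)
Sizes: 262144 -> 32768 -> 4096 -> 512 -> 64 -> 8 -> 1 (6 divisions)
Recursion depth = 6


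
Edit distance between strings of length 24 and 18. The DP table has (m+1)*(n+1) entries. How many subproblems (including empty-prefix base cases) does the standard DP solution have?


The table includes base cases (empty prefixes).
Rows: (m+1) = 25
Columns: (n+1) = 19
Total = 25 * 19 = 475


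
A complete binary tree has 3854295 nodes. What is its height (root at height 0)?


In a complete binary tree, level k holds nodes 2^k .. 2^(k+1)-1 (1-indexed).
Height = floor(log2(n)) = floor(log2(3854295)) = 21
Check: 2^21 = 2097152 <= 3854295 < 4194304 = 2^22


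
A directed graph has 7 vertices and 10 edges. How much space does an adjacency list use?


Adjacency list: one list head per vertex + one entry per edge
Vertex heads: 7
Edge entries: 10
Total = 7 + 10 = 17


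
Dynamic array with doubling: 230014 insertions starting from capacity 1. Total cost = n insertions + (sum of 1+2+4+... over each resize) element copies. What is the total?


n = 230014
Insertion costs: 230014
Resizes copy 1, 2, 4, ... up to the largest power of 2 that is <= n-1 = 230013, i.e. 131072.
Copy costs = 1 + 2 + 4 + 8 + 16 + 32 + 64 + 128 + 256 + 512 + 1024 + 2048 + 4096 + 8192 + 16384 + 32768 + 65536 + 131072 = 262143
Total = 230014 + 262143 = 492157


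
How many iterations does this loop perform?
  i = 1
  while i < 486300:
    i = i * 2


The loop variable doubles each iteration:
i = 1 -> 2 -> 4 -> 8 -> 16 -> 32 -> 64 -> 128 -> 256 -> 512 -> 1024 -> 2048 -> 4096 -> 8192 -> 16384 -> 32768 -> 65536 -> 131072 -> 262144 -> 524288 (stop, 524288 >= 486300)
Number of doublings = ceil(log2(486300)) = 19


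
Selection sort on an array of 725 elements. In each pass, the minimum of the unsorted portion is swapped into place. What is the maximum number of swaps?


Selection sort performs one swap per pass:
  Pass 1: find min in positions 0 to 724, swap with position 0
  Pass 2: find min in positions 1 to 724, swap with position 1
  Pass 3: find min in positions 2 to 724, swap with position 2
  Pass 4: find min in positions 3 to 724, swap with position 3
  Pass 5: find min in positions 4 to 724, swap with position 4
  ... (719 more passes)
Total passes (and swaps) = n - 1 = 725 - 1 = 724


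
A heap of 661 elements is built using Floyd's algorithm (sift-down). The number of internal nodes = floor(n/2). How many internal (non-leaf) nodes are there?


Leaf nodes occupy roughly half the array.
Sift-down is called for each internal node, starting from the last one.
Internal nodes = floor(n/2) = floor(661/2) = 330


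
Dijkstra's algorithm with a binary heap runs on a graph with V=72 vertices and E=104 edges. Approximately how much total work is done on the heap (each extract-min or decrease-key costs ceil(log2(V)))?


Dijkstra with a binary heap: each vertex is extracted once, each edge may relax once.
Each heap operation costs O(log V).
V + E = 72 + 104 = 176
ceil(log2(72)) = 7 (since 2^6 = 64 < 72 <= 128 = 2^7)
Total heap work = (V+E) * ceil(log2(V)) = 176 * 7 = 1232


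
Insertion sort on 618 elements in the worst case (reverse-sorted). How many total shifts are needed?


In the worst case (reverse-sorted), each element shifts past all previous:
  Element 1: 1 shifts
  Element 2: 2 shifts
  Element 3: 3 shifts
  Element 4: 4 shifts
  Element 5: 5 shifts
  ...
  Element 617: 617 shifts
Total = 1 + 2 + ... + 617
= 618*(618-1)/2 = 190653


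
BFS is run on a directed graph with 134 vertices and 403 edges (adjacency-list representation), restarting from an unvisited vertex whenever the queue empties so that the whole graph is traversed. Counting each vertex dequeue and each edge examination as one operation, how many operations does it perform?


A full BFS traversal dequeues each vertex exactly once and examines each directed edge exactly once.
V = 134 (vertex processing cost)
E = 403 (edge examination cost)
Total operations proportional to V + E = 134 + 403 = 537


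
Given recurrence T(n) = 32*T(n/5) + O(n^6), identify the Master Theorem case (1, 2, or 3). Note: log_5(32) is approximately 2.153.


Master Theorem parameters: a=32, b=5, c=6
log_b(a) = 2.153
Compare b^c with a: 5^6 = 15625 > 32, so c > log_b(a).
Comparing c=6 vs log_b(a)=2.153:
6 > 2.153 => Case 3
Result: T(n) = O(n^6)
Master Theorem case = 3


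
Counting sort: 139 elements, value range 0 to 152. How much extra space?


n = 139 (output array)
k = 153 (count array for 153 distinct values)
Extra space = 139 + 153 = 292


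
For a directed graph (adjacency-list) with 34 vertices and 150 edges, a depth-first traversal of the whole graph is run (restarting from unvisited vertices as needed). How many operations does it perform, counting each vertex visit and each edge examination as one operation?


A full DFS traversal visits each vertex once and examines each edge once.
V = 34
E = 150
Sum = 34 + 150 = 184


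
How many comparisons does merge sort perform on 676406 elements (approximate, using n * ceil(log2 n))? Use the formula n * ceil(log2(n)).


Recursion depth: ceil(log2(676406)) = 20
Each recursion level merges n = 676406 elements
Total = 676406 * 20 = 13528120


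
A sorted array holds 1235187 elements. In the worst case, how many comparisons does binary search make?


Halving sequence: 1235187 -> 617593 -> 308796 -> 154398 -> 77199 -> 38599 -> 19299 -> 9649 -> 4824 -> 2412 -> 1206 -> 603 -> 301 -> 150 -> 75 -> 37 -> 18 -> 9 -> 4 -> 2 -> 1
Number of halvings = 20
Max comparisons = 20 + 1 = 21


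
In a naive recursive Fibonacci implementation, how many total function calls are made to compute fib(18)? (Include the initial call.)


Let C(m) = total calls to evaluate fib(m). Then C(0)=C(1)=1, and
C(m) = 1 + C(m-1) + C(m-2) for m >= 2.
Build the table (each entry = 1 + previous two):
  C(0) = 1
  C(1) = 1
  C(2) = 1 + 1 + 1 = 3
  C(3) = 1 + 3 + 1 = 5
  C(4) = 1 + 5 + 3 = 9
  C(5) = 1 + 9 + 5 = 15
  C(6) = 1 + 15 + 9 = 25
  C(7) = 1 + 25 + 15 = 41
  C(8) = 1 + 41 + 25 = 67
  C(9) = 1 + 67 + 41 = 109
  C(10) = 1 + 109 + 67 = 177
  C(11) = 1 + 177 + 109 = 287
  C(12) = 1 + 287 + 177 = 465
  C(13) = 1 + 465 + 287 = 753
  C(14) = 1 + 753 + 465 = 1219
  C(15) = 1 + 1219 + 753 = 1973
  C(16) = 1 + 1973 + 1219 = 3193
  C(17) = 1 + 3193 + 1973 = 5167
  C(18) = 1 + 5167 + 3193 = 8361
Total calls for fib(18) = 8361


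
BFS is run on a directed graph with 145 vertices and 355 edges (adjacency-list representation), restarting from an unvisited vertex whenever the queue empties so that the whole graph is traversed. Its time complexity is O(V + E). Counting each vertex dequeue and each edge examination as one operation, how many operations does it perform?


A full BFS traversal dequeues each vertex exactly once and examines each directed edge exactly once.
V = 145 (vertex processing cost)
E = 355 (edge examination cost)
Total operations proportional to V + E = 145 + 355 = 500


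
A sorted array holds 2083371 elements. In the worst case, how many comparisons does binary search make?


Halving sequence: 2083371 -> 1041685 -> 520842 -> 260421 -> 130210 -> 65105 -> 32552 -> 16276 -> 8138 -> 4069 -> 2034 -> 1017 -> 508 -> 254 -> 127 -> 63 -> 31 -> 15 -> 7 -> 3 -> 1
Number of halvings = 20
Max comparisons = 20 + 1 = 21


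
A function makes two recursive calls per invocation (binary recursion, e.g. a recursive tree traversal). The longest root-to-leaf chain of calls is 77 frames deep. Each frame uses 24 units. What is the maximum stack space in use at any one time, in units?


Binary recursion: the two calls run one after the other, so only one root-to-leaf chain of frames is on the stack at a time.
Maximum depth (longest chain) = 77 frames
Each frame = 24 units
Max stack space = 77 * 24 = 1848


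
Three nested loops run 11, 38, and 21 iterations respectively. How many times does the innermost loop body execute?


Loop 1 (outermost): 11 iterations
Loop 2 (middle): 38 iterations per outer
Loop 3 (innermost): 21 iterations per middle
Total = 11 * 38 * 21 = 8778


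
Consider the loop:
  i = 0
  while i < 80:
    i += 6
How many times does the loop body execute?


Starting at i = 0, each iteration adds 6.
Iterations until i >= 80:
  Iteration 1: i = 0 -> i = 6
  Iteration 2: i = 6 -> i = 12
  Iteration 3: i = 12 -> i = 18
  Iteration 4: i = 18 -> i = 24
  Iteration 5: i = 24 -> i = 30
  Iteration 6: i = 30 -> i = 36
  Iteration 7: i = 36 -> i = 42
  Iteration 8: i = 42 -> i = 48
  ... continuing ...
Total iterations = ceil(80/6) = 14


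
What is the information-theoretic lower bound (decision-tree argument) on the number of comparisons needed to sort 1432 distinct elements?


A binary decision tree of height h has at most 2^h leaves and needs at least n! of them, so h >= ceil(log2(n!)).
1432! is far too large to multiply out, so use Stirling's series:
  ln(n!) ~ n ln n - n + (1/2) ln(2 pi n) + 1/(12n)  (error below 1/(360 n^3), negligible here)
  ln(1432) = 7.2668273
  n ln n = 1432 * 7.2668273 = 10406.0967
  (1/2) ln(2 pi * 1432) = (1/2) ln(8997.5214) = 4.5524
  1/(12*1432) = 0.0001
  ln(1432!) ~ 10406.0967 - 1432 + 4.5524 + 0.0001 = 8978.6492
Convert to base 2: log2(1432!) = 8978.6492 / ln 2 = 8978.6492 / 0.69314718 = 12953.4527
ceil(12953.4527) = 12954


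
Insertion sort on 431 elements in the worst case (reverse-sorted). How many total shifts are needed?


In the worst case (reverse-sorted), each element shifts past all previous:
  Element 1: 1 shifts
  Element 2: 2 shifts
  Element 3: 3 shifts
  Element 4: 4 shifts
  Element 5: 5 shifts
  ...
  Element 430: 430 shifts
Total = 1 + 2 + ... + 430
= 431*(431-1)/2 = 92665


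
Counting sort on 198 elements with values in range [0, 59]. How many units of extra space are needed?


Output array size: 198 (to store sorted result)
Count array size: 60 (one slot per possible value, range 0 to 59)
Total extra space = 198 + 60 = 258


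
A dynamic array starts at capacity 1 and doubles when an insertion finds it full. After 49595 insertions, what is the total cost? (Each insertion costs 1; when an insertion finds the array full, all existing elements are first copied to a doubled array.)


Insertion cost: 49595 (one per element)
Resizes occur just before inserting elements 2, 3, 5, 9, ...
Elements copied at each resize: 1 + 2 + 4 + 8 + 16 + 32 + 64 + 128 + 256 + 512 + 1024 + 2048 + 4096 + 8192 + 16384 + 32768
Sum of copies = 65535 (geometric series: 2^k - 1)
Total = 49595 + 65535 = 115130


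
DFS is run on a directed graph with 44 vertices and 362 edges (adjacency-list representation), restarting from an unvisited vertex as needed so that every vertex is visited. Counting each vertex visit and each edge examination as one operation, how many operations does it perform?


A full DFS traversal processes each vertex exactly once (push/pop on stack).
Each directed edge is examined once.
V = 44, E = 362
V + E = 406


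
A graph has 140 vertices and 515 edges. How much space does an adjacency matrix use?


Adjacency matrix: V x V grid of entries
Space = V^2 = 140^2 = 140 * 140 = 19600


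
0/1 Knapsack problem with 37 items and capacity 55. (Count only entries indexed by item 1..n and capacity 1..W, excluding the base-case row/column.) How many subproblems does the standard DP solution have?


The DP table is indexed by (item, capacity).
Rows: 37 items
Columns: 55 capacity values (1 to W)
Total subproblems = 37 * 55 = 2035


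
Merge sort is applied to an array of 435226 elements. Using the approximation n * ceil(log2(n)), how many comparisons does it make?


Merge sort divides the array into halves recursively.
Number of levels = ceil(log2(435226)) = 19
At each level, approximately n = 435226 comparisons are needed for merging.
Total comparisons ~ n * ceil(log2(n)) = 435226 * 19 = 8269294


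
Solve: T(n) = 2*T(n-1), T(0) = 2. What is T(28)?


Unrolling:
T(28) = 2*T(27) = 2^2*T(26) = ... = 2^28*T(0)
= 2^28 * 2
= 268435456 * 2 = 536870912


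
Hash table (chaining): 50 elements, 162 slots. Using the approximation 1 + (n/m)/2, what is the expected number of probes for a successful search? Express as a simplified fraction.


Computing expected probes:
alpha = 50/162
= 1 + alpha/2
= 1 + 50/(2*162)
= (2*162 + 50) / (2*162)
= 374/324 = 187/162


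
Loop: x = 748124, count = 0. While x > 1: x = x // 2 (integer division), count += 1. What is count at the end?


The variable x halves each step:
x = 748124 -> 374062 -> 187031 -> 93515 -> 46757 -> 23378 -> 11689 -> 5844 -> 2922 -> 1461 -> 730 -> 365 -> 182 -> 91 -> 45 -> 22 -> 11 -> 5 -> 2 -> 1
Number of halvings = floor(log2(748124)) = 19


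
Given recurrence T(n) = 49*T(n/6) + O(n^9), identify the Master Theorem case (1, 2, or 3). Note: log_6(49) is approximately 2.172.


Master Theorem parameters: a=49, b=6, c=9
log_b(a) = 2.172
Compare b^c with a: 6^9 = 10077696 > 49, so c > log_b(a).
Comparing c=9 vs log_b(a)=2.172:
9 > 2.172 => Case 3
Result: T(n) = O(n^9)
Master Theorem case = 3


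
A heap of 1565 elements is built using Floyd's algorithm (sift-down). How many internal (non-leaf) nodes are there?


Leaf nodes occupy roughly half the array.
Sift-down is called for each internal node, starting from the last one.
Internal nodes = floor(n/2) = floor(1565/2) = 782


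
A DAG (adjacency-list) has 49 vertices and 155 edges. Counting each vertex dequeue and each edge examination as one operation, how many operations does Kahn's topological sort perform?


V = 49 (vertex processing)
E = 155 (edge processing)
V + E = 49 + 155 = 204


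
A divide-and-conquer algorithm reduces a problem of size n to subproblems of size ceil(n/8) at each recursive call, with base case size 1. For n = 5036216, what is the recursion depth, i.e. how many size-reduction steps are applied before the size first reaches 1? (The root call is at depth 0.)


Each step divides the size by 8 (rounding up); after k steps the size is ceil(n/8^k), which equals 1 exactly when 8^k >= n.
So the depth is the smallest k with 8^k >= 5036216, i.e. ceil(log_8(5036216)).
8^7 = 2097152 < 5036216 <= 16777216 = 8^8
Recursion depth = 8


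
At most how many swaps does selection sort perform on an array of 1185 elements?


Each of the 1184 passes places one element in its final position.
Pass 1: swap minimum into position 0
Pass 2: swap minimum of remaining into position 1
...
Pass 1184: last two elements, one swap
Maximum swaps = 1185 - 1 = 1184


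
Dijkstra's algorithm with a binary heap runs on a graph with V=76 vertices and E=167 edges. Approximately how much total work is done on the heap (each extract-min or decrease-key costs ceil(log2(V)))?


Dijkstra with a binary heap: each vertex is extracted once, each edge may relax once.
Each heap operation costs O(log V).
V + E = 76 + 167 = 243
ceil(log2(76)) = 7 (since 2^6 = 64 < 76 <= 128 = 2^7)
Total heap work = (V+E) * ceil(log2(V)) = 243 * 7 = 1701


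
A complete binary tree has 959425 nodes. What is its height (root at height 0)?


In a complete binary tree, level k holds nodes 2^k .. 2^(k+1)-1 (1-indexed).
Height = floor(log2(n)) = floor(log2(959425)) = 19
Check: 2^19 = 524288 <= 959425 < 1048576 = 2^20


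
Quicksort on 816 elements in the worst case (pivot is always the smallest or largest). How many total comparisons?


In the worst case, each partition step picks the worst pivot:
  Partition 1: 815 comparisons (n-1 elements to compare)
  Partition 2: 814 comparisons
  Partition 3: 813 comparisons
  Partition 4: 812 comparisons
  Partition 5: 811 comparisons
  ...
  Last partition: 0 comparisons
Total = (n-1) + (n-2) + ... + 1 + 0 = n*(n-1)/2
= 816*815/2 = 332520
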